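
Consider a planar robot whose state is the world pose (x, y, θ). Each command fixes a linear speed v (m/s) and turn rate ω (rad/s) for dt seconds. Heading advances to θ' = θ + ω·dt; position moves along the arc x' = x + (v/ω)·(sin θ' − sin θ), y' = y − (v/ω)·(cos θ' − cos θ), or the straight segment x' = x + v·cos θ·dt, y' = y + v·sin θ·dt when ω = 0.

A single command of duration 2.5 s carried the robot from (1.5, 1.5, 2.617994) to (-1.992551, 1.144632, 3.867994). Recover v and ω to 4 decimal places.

Δθ = 3.867994 − 2.617994 = 1.250000
ω = Δθ/dt = 1.250000/2.5 = 0.5000
R = Δx/(sin θ' − sin θ) = 3.0000
v = R·ω = 3.0000·0.5000 = 1.5000

v = 1.5000, ω = 0.5000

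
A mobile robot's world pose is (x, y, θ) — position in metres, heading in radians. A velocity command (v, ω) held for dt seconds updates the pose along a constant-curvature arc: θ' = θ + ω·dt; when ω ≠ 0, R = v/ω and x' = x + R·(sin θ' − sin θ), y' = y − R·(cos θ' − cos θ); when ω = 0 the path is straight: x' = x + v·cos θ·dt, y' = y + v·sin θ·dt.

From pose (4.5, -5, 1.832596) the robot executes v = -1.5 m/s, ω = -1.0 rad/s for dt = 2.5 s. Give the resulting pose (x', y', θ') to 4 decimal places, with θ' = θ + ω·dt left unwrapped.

(2.1227, -6.5664, -0.6674)

θ' = 1.8326 + -1.0·2.5 = -0.6674
R = v/ω = -1.5/-1.0 = 1.5000
x' = 4.5 + 1.5000·(sin -0.6674 − sin 1.8326) = 2.1227
y' = -5 − 1.5000·(cos -0.6674 − cos 1.8326) = -6.5664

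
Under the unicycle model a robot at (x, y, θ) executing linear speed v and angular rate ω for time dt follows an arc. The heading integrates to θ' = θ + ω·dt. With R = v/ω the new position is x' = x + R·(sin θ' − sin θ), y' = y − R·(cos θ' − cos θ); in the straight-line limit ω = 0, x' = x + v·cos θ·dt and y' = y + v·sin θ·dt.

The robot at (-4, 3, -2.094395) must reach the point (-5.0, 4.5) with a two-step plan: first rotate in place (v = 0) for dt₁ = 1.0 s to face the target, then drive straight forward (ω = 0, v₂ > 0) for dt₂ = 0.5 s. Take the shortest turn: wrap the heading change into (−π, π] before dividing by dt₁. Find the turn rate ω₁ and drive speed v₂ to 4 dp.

heading to target = atan2(4.5−3, -5−-4) = 2.1588
Δθ = wrap(2.1588 − -2.0944) = -2.0300; ω₁ = Δθ/dt₁ = -2.0300
distance = √((-5−-4)² + (4.5−3)²) = 1.8028; v₂ = distance/dt₂ = 3.6056

ω₁ = -2.0300, v₂ = 3.6056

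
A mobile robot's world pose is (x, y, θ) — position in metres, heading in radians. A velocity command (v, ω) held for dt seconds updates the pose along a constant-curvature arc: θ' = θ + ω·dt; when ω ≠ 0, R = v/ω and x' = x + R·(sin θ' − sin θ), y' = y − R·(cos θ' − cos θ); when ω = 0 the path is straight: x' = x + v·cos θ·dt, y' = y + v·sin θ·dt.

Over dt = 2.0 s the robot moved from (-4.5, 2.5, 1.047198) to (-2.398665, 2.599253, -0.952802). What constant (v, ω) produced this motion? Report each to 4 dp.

v = 1.2500, ω = -1.0000

Δθ = -0.952802 − 1.047198 = -2.000000
ω = Δθ/dt = -2.000000/2.0 = -1.0000
R = Δx/(sin θ' − sin θ) = -1.2500
v = R·ω = -1.2500·-1.0000 = 1.2500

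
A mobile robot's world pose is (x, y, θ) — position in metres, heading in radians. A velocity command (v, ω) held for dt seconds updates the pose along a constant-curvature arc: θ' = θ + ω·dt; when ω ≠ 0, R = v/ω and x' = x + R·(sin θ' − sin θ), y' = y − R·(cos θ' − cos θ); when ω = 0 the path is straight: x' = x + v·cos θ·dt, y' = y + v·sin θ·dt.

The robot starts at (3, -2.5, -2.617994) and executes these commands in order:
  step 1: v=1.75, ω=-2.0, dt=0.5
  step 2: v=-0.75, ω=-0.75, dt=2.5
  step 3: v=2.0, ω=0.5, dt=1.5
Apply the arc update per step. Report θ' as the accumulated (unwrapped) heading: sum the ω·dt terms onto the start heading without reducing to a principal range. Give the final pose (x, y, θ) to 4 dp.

step 1: θ'=-3.6180 (R=-0.8750) → pose (2.1612, -2.5198, -3.6180)
step 2: θ'=-5.4930 (R=1.0000) → pose (2.4131, -4.1122, -5.4930)
step 3: θ'=-4.7430 (R=4.0000) → pose (3.5693, -1.4197, -4.7430)

(3.5693, -1.4197, -4.7430)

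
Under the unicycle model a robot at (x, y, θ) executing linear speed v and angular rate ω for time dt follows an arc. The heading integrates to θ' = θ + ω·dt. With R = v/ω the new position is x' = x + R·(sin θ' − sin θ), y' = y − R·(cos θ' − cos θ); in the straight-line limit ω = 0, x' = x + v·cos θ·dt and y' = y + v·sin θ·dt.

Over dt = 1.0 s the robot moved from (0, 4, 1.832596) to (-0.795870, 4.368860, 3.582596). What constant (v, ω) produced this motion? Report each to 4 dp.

Δθ = 3.582596 − 1.832596 = 1.750000
ω = Δθ/dt = 1.750000/1.0 = 1.7500
R = Δx/(sin θ' − sin θ) = 0.5714
v = R·ω = 0.5714·1.7500 = 1.0000

v = 1.0000, ω = 1.7500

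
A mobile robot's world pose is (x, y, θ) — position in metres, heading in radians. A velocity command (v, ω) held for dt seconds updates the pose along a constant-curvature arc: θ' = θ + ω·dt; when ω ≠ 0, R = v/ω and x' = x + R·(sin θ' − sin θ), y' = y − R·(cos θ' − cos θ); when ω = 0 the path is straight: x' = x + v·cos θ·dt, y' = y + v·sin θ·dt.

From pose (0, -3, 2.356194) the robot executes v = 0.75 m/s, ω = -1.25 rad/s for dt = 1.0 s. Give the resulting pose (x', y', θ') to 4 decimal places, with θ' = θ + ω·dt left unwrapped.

θ' = 2.3562 + -1.25·1.0 = 1.1062
R = v/ω = 0.75/-1.25 = -0.6000
x' = 0 + -0.6000·(sin 1.1062 − sin 2.3562) = -0.1121
y' = -3 − -0.6000·(cos 1.1062 − cos 2.3562) = -2.3069

(-0.1121, -2.3069, 1.1062)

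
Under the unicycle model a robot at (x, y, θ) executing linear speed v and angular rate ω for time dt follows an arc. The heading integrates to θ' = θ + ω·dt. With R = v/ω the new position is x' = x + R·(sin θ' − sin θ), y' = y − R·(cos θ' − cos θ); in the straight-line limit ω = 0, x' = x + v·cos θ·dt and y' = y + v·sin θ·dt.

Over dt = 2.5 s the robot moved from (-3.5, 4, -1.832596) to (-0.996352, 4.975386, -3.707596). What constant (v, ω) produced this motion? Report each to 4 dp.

v = -1.2500, ω = -0.7500

Δθ = -3.707596 − -1.832596 = -1.875000
ω = Δθ/dt = -1.875000/2.5 = -0.7500
R = Δx/(sin θ' − sin θ) = 1.6667
v = R·ω = 1.6667·-0.7500 = -1.2500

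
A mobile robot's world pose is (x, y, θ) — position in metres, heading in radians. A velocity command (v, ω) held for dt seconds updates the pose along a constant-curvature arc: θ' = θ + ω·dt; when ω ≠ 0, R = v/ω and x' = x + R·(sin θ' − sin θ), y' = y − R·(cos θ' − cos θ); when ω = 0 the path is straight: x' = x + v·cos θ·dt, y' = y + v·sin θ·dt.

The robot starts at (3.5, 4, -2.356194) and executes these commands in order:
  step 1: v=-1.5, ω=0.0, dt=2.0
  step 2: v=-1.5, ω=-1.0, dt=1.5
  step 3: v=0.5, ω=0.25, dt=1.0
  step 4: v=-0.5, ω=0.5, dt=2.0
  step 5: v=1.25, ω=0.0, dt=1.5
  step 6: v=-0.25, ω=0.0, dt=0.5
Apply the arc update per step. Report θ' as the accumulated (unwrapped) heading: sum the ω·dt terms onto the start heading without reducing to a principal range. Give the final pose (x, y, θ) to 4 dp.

step 1: θ'=-2.3562 (straight) → pose (5.6213, 6.1213, -2.3562)
step 2: θ'=-3.8562 (R=1.5000) → pose (7.6650, 6.1937, -3.8562)
step 3: θ'=-3.6062 (R=2.0000) → pose (7.2505, 6.4710, -3.6062)
step 4: θ'=-2.6062 (R=-1.0000) → pose (8.2087, 6.5049, -2.6062)
step 5: θ'=-2.6062 (straight) → pose (6.5961, 5.5483, -2.6062)
step 6: θ'=-2.6062 (straight) → pose (6.7036, 5.6121, -2.6062)

(6.7036, 5.6121, -2.6062)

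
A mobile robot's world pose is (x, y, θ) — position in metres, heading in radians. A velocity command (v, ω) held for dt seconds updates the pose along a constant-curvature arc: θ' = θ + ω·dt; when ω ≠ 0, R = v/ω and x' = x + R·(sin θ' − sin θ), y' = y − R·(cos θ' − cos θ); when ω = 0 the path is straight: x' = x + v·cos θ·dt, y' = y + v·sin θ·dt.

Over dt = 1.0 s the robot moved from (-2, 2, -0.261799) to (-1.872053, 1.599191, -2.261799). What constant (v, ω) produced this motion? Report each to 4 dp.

Δθ = -2.261799 − -0.261799 = -2.000000
ω = Δθ/dt = -2.000000/1.0 = -2.0000
R = −Δy/(cos θ' − cos θ) = -0.2500
v = R·ω = -0.2500·-2.0000 = 0.5000

v = 0.5000, ω = -2.0000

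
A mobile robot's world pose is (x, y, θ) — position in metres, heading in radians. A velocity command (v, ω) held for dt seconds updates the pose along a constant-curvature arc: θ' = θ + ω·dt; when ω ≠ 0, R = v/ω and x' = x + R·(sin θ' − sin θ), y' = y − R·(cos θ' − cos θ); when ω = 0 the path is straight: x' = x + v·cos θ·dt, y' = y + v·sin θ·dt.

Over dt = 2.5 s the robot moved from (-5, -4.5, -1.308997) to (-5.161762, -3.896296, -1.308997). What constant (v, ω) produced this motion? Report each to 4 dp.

v = -0.2500, ω = 0.0000

Δθ = -1.308997 − -1.308997 = 0.000000
ω = Δθ/dt = 0.000000/2.5 = 0.0000
ω = 0 → v = (Δx·cos θ + Δy·sin θ)/dt = -0.2500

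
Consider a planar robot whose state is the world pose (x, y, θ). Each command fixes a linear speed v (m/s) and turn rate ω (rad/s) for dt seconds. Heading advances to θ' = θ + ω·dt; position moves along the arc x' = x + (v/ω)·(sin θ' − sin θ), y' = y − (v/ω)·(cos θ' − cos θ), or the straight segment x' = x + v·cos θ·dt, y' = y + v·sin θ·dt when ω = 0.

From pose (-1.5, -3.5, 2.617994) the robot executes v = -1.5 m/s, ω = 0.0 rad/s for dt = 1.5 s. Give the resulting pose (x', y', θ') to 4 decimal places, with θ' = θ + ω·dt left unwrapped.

(0.4486, -4.6250, 2.6180)

θ' = 2.6180 + 0.0·1.5 = 2.6180
ω = 0 → straight: x' = -1.5 + -1.5·cos(2.6180)·1.5 = 0.4486
y' = -3.5 + -1.5·sin(2.6180)·1.5 = -4.6250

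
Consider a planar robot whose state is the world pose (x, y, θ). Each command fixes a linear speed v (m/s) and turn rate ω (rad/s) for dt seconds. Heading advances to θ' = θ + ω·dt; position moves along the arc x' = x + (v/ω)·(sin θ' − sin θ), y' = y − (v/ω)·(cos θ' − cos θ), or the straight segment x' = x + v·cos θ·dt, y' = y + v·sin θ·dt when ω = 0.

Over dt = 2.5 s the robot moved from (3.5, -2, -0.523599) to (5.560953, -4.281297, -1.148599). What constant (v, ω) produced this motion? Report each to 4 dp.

Δθ = -1.148599 − -0.523599 = -0.625000
ω = Δθ/dt = -0.625000/2.5 = -0.2500
R = −Δy/(cos θ' − cos θ) = -5.0000
v = R·ω = -5.0000·-0.2500 = 1.2500

v = 1.2500, ω = -0.2500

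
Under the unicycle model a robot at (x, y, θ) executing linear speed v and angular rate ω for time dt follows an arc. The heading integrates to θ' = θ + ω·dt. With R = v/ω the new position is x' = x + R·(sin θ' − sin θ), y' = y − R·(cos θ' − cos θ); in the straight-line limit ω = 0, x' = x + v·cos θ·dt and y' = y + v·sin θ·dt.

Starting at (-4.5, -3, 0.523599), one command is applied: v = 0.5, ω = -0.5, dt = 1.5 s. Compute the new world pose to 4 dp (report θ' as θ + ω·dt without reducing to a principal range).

(-3.7755, -2.8915, -0.2264)

θ' = 0.5236 + -0.5·1.5 = -0.2264
R = v/ω = 0.5/-0.5 = -1.0000
x' = -4.5 + -1.0000·(sin -0.2264 − sin 0.5236) = -3.7755
y' = -3 − -1.0000·(cos -0.2264 − cos 0.5236) = -2.8915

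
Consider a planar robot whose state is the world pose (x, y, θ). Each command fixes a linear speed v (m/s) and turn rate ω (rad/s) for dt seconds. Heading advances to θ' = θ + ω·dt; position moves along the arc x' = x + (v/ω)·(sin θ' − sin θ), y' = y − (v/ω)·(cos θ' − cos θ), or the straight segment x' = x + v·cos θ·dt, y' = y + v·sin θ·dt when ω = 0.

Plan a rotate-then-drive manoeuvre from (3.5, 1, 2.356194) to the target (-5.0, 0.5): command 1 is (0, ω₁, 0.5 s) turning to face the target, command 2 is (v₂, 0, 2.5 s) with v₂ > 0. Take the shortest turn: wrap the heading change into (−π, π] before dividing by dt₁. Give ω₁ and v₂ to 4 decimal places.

heading to target = atan2(0.5−1, -5−3.5) = -3.0828
Δθ = wrap(-3.0828 − 2.3562) = 0.8442; ω₁ = Δθ/dt₁ = 1.6883
distance = √((-5−3.5)² + (0.5−1)²) = 8.5147; v₂ = distance/dt₂ = 3.4059

ω₁ = 1.6883, v₂ = 3.4059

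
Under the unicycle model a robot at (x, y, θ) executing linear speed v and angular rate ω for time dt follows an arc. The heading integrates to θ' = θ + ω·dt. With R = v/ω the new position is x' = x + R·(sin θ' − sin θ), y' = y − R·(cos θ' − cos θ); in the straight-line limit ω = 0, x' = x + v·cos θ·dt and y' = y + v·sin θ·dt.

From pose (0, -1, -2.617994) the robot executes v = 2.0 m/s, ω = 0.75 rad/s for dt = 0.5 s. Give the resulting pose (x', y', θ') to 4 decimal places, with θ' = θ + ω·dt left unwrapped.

(-0.7532, -1.6488, -2.2430)

θ' = -2.6180 + 0.75·0.5 = -2.2430
R = v/ω = 2.0/0.75 = 2.6667
x' = 0 + 2.6667·(sin -2.2430 − sin -2.6180) = -0.7532
y' = -1 − 2.6667·(cos -2.2430 − cos -2.6180) = -1.6488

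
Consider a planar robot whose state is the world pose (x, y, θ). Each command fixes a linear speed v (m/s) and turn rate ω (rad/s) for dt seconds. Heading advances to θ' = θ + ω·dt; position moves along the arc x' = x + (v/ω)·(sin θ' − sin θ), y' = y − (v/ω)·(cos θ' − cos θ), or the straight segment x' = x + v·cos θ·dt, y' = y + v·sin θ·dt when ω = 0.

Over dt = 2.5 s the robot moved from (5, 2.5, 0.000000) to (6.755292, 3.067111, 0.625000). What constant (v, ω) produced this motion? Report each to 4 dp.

v = 0.7500, ω = 0.2500

Δθ = 0.625000 − 0.000000 = 0.625000
ω = Δθ/dt = 0.625000/2.5 = 0.2500
R = Δx/(sin θ' − sin θ) = 3.0000
v = R·ω = 3.0000·0.2500 = 0.7500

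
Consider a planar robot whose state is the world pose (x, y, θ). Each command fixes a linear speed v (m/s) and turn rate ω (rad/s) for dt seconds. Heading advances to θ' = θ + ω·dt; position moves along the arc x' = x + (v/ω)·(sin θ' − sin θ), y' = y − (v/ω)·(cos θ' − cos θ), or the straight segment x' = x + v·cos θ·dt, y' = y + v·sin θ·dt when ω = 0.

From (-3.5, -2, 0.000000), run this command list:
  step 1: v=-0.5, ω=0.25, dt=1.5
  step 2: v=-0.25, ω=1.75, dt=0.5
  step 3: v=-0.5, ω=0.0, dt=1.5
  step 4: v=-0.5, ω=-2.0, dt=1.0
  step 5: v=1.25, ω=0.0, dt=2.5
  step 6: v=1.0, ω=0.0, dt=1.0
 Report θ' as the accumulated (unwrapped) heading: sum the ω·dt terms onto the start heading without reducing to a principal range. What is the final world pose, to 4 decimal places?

step 1: θ'=0.3750 (R=-2.0000) → pose (-4.2325, -2.1390, 0.3750)
step 2: θ'=1.2500 (R=-0.1429) → pose (-4.3158, -2.2269, 1.2500)
step 3: θ'=1.2500 (straight) → pose (-4.5523, -2.9386, 1.2500)
step 4: θ'=-0.7500 (R=0.2500) → pose (-4.9599, -3.0427, -0.7500)
step 5: θ'=-0.7500 (straight) → pose (-2.6734, -5.1728, -0.7500)
step 6: θ'=-0.7500 (straight) → pose (-1.9417, -5.8545, -0.7500)

(-1.9417, -5.8545, -0.7500)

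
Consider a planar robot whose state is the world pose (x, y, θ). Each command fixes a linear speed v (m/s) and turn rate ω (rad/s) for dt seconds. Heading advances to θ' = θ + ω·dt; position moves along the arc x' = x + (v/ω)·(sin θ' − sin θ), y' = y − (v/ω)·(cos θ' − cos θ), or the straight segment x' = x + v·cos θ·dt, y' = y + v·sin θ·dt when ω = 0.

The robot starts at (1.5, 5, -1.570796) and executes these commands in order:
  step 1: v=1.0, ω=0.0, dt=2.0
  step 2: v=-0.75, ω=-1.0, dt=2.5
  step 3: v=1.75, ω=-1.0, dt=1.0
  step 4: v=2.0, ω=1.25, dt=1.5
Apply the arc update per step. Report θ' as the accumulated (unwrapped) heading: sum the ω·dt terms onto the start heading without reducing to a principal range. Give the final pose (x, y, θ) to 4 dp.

step 1: θ'=-1.5708 (straight) → pose (1.5000, 3.0000, -1.5708)
step 2: θ'=-4.0708 (R=0.7500) → pose (2.8509, 3.4489, -4.0708)
step 3: θ'=-5.0708 (R=-1.7500) → pose (2.6141, 5.1101, -5.0708)
step 4: θ'=-3.1958 (R=1.6000) → pose (1.2024, 7.2690, -3.1958)

(1.2024, 7.2690, -3.1958)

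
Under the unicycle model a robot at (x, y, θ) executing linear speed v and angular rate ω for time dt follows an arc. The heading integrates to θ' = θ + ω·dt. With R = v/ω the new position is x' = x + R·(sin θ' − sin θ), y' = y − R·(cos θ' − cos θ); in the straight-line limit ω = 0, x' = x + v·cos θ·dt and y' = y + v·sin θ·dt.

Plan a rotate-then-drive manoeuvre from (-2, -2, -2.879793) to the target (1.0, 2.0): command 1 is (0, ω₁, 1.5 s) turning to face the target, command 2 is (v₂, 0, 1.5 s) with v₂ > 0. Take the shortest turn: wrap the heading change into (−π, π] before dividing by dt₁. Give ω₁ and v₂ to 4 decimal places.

ω₁ = -1.6507, v₂ = 3.3333

heading to target = atan2(2−-2, 1−-2) = 0.9273
Δθ = wrap(0.9273 − -2.8798) = -2.4761; ω₁ = Δθ/dt₁ = -1.6507
distance = √((1−-2)² + (2−-2)²) = 5.0000; v₂ = distance/dt₂ = 3.3333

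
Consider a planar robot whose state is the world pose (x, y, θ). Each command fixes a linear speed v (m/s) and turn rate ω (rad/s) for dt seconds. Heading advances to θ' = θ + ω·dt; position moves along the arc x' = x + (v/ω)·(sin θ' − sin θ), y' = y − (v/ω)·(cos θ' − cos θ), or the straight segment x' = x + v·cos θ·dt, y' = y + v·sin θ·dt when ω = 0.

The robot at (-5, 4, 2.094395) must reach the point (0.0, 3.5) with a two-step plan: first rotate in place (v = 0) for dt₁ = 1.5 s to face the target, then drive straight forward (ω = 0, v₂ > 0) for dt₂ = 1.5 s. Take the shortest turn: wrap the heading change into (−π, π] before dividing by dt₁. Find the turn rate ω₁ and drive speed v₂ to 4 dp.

ω₁ = -1.4627, v₂ = 3.3500

heading to target = atan2(3.5−4, 0−-5) = -0.0997
Δθ = wrap(-0.0997 − 2.0944) = -2.1941; ω₁ = Δθ/dt₁ = -1.4627
distance = √((0−-5)² + (3.5−4)²) = 5.0249; v₂ = distance/dt₂ = 3.3500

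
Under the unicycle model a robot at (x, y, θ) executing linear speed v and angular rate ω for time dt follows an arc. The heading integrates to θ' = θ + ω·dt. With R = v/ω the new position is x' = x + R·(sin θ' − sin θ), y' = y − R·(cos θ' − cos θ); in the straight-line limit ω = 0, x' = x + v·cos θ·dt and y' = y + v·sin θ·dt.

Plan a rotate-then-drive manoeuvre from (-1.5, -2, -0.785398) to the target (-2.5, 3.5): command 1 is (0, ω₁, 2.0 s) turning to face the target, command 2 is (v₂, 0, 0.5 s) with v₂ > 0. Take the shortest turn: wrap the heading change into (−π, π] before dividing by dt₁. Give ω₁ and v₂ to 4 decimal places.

heading to target = atan2(3.5−-2, -2.5−-1.5) = 1.7506
Δθ = wrap(1.7506 − -0.7854) = 2.5360; ω₁ = Δθ/dt₁ = 1.2680
distance = √((-2.5−-1.5)² + (3.5−-2)²) = 5.5902; v₂ = distance/dt₂ = 11.1803

ω₁ = 1.2680, v₂ = 11.1803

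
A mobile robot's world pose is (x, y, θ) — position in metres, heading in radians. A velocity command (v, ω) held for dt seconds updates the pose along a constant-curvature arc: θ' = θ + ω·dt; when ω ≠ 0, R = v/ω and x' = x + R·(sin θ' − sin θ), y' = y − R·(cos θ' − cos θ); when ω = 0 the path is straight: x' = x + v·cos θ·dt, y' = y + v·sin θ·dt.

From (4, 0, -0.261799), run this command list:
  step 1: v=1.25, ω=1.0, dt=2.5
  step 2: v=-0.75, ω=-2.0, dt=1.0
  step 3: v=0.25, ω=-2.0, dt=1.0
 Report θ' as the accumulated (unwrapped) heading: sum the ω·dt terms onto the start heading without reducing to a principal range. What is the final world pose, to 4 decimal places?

(5.2515, 1.2394, -1.7618)

step 1: θ'=2.2382 (R=1.2500) → pose (5.3053, 1.9811, 2.2382)
step 2: θ'=0.2382 (R=0.3750) → pose (5.0993, 1.3846, 0.2382)
step 3: θ'=-1.7618 (R=-0.1250) → pose (5.2515, 1.2394, -1.7618)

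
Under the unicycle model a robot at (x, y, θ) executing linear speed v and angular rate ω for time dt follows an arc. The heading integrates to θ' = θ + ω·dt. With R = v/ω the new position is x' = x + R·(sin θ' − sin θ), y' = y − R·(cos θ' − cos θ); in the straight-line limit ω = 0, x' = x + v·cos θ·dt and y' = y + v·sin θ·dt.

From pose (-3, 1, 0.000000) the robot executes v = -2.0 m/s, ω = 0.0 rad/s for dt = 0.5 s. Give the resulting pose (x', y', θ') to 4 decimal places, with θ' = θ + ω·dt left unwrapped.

θ' = 0.0000 + 0.0·0.5 = 0.0000
ω = 0 → straight: x' = -3 + -2.0·cos(0.0000)·0.5 = -4.0000
y' = 1 + -2.0·sin(0.0000)·0.5 = 1.0000

(-4.0000, 1.0000, 0.0000)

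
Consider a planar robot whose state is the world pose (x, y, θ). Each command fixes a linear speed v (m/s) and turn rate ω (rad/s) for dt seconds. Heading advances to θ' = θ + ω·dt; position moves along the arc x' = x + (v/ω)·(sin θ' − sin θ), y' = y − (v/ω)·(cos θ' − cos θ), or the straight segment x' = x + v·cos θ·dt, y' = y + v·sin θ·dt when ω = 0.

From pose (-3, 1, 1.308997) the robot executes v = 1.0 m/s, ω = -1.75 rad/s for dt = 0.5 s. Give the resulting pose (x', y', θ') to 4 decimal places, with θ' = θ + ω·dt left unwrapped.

θ' = 1.3090 + -1.75·0.5 = 0.4340
R = v/ω = 1.0/-1.75 = -0.5714
x' = -3 + -0.5714·(sin 0.4340 − sin 1.3090) = -2.6883
y' = 1 − -0.5714·(cos 0.4340 − cos 1.3090) = 1.3706

(-2.6883, 1.3706, 0.4340)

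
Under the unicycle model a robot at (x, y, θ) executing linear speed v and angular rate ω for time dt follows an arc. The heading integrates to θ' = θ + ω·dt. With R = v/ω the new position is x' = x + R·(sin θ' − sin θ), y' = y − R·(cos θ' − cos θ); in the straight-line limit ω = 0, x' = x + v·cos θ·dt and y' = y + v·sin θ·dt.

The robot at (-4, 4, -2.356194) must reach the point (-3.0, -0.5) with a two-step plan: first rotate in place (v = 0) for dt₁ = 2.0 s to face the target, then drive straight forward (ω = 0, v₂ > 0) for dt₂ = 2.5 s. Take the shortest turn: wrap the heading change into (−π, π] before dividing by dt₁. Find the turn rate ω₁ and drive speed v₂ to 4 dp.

heading to target = atan2(-0.5−4, -3−-4) = -1.3521
Δθ = wrap(-1.3521 − -2.3562) = 1.0041; ω₁ = Δθ/dt₁ = 0.5020
distance = √((-3−-4)² + (-0.5−4)²) = 4.6098; v₂ = distance/dt₂ = 1.8439

ω₁ = 0.5020, v₂ = 1.8439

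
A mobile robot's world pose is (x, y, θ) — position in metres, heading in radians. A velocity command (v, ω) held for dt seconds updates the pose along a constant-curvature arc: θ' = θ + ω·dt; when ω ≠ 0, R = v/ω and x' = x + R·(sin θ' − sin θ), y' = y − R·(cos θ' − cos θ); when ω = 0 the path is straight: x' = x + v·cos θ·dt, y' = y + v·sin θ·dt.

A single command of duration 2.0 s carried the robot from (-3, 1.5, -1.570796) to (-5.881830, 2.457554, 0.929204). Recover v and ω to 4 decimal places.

Δθ = 0.929204 − -1.570796 = 2.500000
ω = Δθ/dt = 2.500000/2.0 = 1.2500
R = Δx/(sin θ' − sin θ) = -1.6000
v = R·ω = -1.6000·1.2500 = -2.0000

v = -2.0000, ω = 1.2500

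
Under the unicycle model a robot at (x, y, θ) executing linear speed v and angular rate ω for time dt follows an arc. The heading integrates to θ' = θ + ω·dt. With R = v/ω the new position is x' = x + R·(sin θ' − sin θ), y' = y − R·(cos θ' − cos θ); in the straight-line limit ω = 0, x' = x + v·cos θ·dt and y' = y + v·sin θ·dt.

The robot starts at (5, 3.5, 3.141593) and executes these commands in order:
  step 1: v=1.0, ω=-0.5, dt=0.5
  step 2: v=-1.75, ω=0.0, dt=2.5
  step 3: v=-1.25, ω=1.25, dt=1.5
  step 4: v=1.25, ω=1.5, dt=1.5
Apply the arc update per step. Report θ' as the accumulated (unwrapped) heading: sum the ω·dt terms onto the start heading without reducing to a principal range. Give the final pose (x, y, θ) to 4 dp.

step 1: θ'=2.8916 (R=-2.0000) → pose (4.5052, 3.5622, 2.8916)
step 2: θ'=2.8916 (straight) → pose (8.7442, 2.4798, 2.8916)
step 3: θ'=4.7666 (R=-1.0000) → pose (9.9901, 3.5029, 4.7666)
step 4: θ'=7.0166 (R=0.8333) → pose (11.3801, 2.9289, 7.0166)

(11.3801, 2.9289, 7.0166)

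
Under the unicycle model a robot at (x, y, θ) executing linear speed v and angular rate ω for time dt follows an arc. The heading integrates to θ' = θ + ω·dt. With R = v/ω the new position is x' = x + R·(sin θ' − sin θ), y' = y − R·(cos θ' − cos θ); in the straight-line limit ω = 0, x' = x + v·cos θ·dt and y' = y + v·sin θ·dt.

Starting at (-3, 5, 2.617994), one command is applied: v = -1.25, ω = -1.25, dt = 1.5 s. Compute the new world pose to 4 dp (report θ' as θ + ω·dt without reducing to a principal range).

(-2.8235, 3.3975, 0.7430)

θ' = 2.6180 + -1.25·1.5 = 0.7430
R = v/ω = -1.25/-1.25 = 1.0000
x' = -3 + 1.0000·(sin 0.7430 − sin 2.6180) = -2.8235
y' = 5 − 1.0000·(cos 0.7430 − cos 2.6180) = 3.3975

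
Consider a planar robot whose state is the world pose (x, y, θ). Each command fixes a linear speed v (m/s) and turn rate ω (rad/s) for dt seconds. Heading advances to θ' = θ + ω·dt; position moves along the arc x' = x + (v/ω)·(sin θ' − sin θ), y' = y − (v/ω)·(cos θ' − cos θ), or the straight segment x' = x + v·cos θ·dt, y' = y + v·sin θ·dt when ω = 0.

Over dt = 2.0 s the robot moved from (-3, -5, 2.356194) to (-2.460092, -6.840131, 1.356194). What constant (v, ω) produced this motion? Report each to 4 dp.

v = -1.0000, ω = -0.5000

Δθ = 1.356194 − 2.356194 = -1.000000
ω = Δθ/dt = -1.000000/2.0 = -0.5000
R = −Δy/(cos θ' − cos θ) = 2.0000
v = R·ω = 2.0000·-0.5000 = -1.0000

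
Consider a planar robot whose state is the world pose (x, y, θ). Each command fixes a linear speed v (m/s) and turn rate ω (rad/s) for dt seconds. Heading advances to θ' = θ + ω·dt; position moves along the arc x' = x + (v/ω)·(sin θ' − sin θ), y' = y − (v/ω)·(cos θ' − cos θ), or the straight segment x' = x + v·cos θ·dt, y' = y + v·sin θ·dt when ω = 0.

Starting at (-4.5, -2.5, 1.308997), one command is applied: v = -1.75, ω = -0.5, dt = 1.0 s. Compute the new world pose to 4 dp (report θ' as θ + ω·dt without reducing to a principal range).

(-5.3482, -4.0099, 0.8090)

θ' = 1.3090 + -0.5·1.0 = 0.8090
R = v/ω = -1.75/-0.5 = 3.5000
x' = -4.5 + 3.5000·(sin 0.8090 − sin 1.3090) = -5.3482
y' = -2.5 − 3.5000·(cos 0.8090 − cos 1.3090) = -4.0099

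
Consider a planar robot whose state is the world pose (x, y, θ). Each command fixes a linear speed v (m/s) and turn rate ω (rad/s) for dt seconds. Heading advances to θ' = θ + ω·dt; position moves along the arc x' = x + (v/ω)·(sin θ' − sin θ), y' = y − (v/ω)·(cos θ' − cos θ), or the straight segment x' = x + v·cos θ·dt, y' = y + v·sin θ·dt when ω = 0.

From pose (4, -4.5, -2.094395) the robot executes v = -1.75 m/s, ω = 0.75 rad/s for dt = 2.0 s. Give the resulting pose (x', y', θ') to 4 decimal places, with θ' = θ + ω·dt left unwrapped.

θ' = -2.0944 + 0.75·2.0 = -0.5944
R = v/ω = -1.75/0.75 = -2.3333
x' = 4 + -2.3333·(sin -0.5944 − sin -2.0944) = 3.2860
y' = -4.5 − -2.3333·(cos -0.5944 − cos -2.0944) = -1.4002

(3.2860, -1.4002, -0.5944)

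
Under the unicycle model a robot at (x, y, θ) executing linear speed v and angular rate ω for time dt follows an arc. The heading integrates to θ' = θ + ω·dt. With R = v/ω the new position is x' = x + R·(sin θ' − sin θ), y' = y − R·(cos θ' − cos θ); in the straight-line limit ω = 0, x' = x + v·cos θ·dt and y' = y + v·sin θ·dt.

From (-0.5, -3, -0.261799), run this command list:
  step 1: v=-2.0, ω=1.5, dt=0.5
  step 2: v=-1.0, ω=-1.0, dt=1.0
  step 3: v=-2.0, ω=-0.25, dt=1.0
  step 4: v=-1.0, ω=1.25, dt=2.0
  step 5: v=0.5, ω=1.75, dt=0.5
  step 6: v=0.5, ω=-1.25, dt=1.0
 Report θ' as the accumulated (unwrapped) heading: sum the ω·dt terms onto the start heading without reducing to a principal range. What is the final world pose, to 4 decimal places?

step 1: θ'=0.4882 (R=-1.3333) → pose (-1.4705, -3.1103, 0.4882)
step 2: θ'=-0.5118 (R=1.0000) → pose (-2.4293, -3.0990, -0.5118)
step 3: θ'=-0.7618 (R=8.0000) → pose (-4.0331, -1.9129, -0.7618)
step 4: θ'=1.7382 (R=-0.8000) → pose (-5.3741, -2.6250, 1.7382)
step 5: θ'=2.6132 (R=0.2857) → pose (-5.5118, -2.4259, 2.6132)
step 6: θ'=1.3632 (R=-0.4000) → pose (-5.7015, -1.9980, 1.3632)

(-5.7015, -1.9980, 1.3632)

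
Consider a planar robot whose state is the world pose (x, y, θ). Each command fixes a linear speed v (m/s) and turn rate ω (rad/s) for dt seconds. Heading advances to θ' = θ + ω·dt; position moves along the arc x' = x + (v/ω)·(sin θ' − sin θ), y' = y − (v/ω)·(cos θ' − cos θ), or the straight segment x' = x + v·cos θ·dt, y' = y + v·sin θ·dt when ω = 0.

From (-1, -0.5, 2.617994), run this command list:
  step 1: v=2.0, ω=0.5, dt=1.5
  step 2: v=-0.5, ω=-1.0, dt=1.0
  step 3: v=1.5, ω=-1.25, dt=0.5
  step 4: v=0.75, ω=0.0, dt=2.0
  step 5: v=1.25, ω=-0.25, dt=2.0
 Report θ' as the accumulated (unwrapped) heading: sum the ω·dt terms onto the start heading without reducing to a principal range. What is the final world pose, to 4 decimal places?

(-3.8448, 4.4015, 1.2430)

step 1: θ'=3.3680 (R=4.0000) → pose (-3.8979, -0.0662, 3.3680)
step 2: θ'=2.3680 (R=0.5000) → pose (-3.4363, -0.1957, 2.3680)
step 3: θ'=1.7430 (R=-1.2000) → pose (-3.7801, 0.4571, 1.7430)
step 4: θ'=1.7430 (straight) → pose (-4.0371, 1.9350, 1.7430)
step 5: θ'=1.2430 (R=-5.0000) → pose (-3.8448, 4.4015, 1.2430)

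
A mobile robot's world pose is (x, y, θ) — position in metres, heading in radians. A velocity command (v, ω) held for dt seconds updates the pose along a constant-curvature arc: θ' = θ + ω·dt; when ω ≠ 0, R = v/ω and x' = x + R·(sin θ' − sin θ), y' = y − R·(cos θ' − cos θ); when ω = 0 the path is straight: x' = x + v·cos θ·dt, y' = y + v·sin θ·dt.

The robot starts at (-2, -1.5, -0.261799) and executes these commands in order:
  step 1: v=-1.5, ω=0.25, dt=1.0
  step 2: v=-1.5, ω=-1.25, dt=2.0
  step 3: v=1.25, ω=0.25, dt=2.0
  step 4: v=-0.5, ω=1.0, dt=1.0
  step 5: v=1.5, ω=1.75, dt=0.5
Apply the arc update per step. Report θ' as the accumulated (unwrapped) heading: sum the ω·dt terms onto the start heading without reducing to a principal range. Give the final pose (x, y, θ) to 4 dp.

step 1: θ'=-0.0118 (R=-6.0000) → pose (-3.4821, -1.2960, -0.0118)
step 2: θ'=-2.5118 (R=1.2000) → pose (-4.1747, 0.8737, -2.5118)
step 3: θ'=-2.0118 (R=5.0000) → pose (-5.7515, -1.0328, -2.0118)
step 4: θ'=-1.0118 (R=-0.5000) → pose (-5.7797, -0.5542, -1.0118)
step 5: θ'=-0.1368 (R=0.8571) → pose (-5.1699, -0.9488, -0.1368)

(-5.1699, -0.9488, -0.1368)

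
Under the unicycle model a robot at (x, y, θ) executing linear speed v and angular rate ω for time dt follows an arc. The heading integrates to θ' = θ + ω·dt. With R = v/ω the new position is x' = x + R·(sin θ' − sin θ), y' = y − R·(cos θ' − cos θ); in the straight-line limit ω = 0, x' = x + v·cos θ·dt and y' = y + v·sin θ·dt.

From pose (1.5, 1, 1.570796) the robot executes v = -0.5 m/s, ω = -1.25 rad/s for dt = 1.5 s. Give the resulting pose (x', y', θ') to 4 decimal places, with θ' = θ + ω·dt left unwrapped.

θ' = 1.5708 + -1.25·1.5 = -0.3042
R = v/ω = -0.5/-1.25 = 0.4000
x' = 1.5 + 0.4000·(sin -0.3042 − sin 1.5708) = 0.9802
y' = 1 − 0.4000·(cos -0.3042 − cos 1.5708) = 0.6184

(0.9802, 0.6184, -0.3042)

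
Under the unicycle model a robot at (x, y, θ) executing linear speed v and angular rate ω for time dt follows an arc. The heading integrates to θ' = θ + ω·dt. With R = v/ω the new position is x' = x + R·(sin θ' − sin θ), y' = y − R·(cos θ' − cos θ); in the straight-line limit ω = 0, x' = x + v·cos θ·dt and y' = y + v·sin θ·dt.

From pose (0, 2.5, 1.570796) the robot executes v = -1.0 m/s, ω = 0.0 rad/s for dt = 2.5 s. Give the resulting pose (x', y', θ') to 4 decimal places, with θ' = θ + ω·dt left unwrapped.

(0.0000, 0.0000, 1.5708)

θ' = 1.5708 + 0.0·2.5 = 1.5708
ω = 0 → straight: x' = 0 + -1.0·cos(1.5708)·2.5 = 0.0000
y' = 2.5 + -1.0·sin(1.5708)·2.5 = 0.0000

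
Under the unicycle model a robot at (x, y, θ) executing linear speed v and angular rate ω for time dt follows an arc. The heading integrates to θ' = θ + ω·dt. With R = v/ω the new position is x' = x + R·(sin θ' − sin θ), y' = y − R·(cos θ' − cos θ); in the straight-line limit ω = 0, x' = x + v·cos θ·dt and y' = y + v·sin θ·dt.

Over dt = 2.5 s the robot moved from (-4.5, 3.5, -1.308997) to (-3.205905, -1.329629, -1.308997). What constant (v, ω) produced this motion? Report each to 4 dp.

v = 2.0000, ω = 0.0000

Δθ = -1.308997 − -1.308997 = 0.000000
ω = Δθ/dt = 0.000000/2.5 = 0.0000
ω = 0 → v = (Δx·cos θ + Δy·sin θ)/dt = 2.0000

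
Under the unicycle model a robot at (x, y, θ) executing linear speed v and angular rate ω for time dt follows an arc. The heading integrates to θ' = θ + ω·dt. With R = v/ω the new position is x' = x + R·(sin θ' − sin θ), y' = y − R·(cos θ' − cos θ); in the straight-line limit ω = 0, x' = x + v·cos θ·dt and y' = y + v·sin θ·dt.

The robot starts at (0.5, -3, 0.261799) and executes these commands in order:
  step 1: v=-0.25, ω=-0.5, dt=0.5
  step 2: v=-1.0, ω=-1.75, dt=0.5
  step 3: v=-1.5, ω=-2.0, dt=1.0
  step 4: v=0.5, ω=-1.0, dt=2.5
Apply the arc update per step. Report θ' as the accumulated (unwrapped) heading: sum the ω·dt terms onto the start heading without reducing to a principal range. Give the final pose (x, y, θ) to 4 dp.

(-0.2359, -0.8248, -5.3632)

step 1: θ'=0.0118 (R=0.5000) → pose (0.3765, -3.0170, 0.0118)
step 2: θ'=-0.8632 (R=0.5714) → pose (-0.0645, -2.8170, -0.8632)
step 3: θ'=-2.8632 (R=0.7500) → pose (0.2993, -1.6084, -2.8632)
step 4: θ'=-5.3632 (R=-0.5000) → pose (-0.2359, -0.8248, -5.3632)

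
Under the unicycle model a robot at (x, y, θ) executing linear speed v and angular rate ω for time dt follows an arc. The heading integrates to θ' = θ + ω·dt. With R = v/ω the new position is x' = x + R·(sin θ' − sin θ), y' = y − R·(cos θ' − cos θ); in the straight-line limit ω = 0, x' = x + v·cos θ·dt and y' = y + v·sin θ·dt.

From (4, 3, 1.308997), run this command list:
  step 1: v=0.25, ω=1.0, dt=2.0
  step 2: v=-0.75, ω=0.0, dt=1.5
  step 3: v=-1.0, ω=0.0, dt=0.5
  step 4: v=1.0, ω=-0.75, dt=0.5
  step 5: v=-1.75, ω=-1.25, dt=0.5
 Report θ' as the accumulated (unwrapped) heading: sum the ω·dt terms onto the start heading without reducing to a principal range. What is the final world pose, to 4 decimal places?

step 1: θ'=3.3090 (R=0.2500) → pose (3.7169, 3.3112, 3.3090)
step 2: θ'=3.3090 (straight) → pose (4.8261, 3.4987, 3.3090)
step 3: θ'=3.3090 (straight) → pose (5.3191, 3.5820, 3.3090)
step 4: θ'=2.9340 (R=-1.3333) → pose (4.8222, 3.5920, 2.9340)
step 5: θ'=2.3090 (R=1.4000) → pose (5.5692, 3.1642, 2.3090)

(5.5692, 3.1642, 2.3090)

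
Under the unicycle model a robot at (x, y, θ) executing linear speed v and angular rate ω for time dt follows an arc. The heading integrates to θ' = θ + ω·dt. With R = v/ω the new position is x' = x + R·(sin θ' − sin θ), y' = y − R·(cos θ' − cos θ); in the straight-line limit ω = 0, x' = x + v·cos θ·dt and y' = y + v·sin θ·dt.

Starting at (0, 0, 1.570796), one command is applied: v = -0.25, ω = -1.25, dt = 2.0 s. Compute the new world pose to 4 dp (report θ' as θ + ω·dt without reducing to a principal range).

(-0.3602, -0.1197, -0.9292)

θ' = 1.5708 + -1.25·2.0 = -0.9292
R = v/ω = -0.25/-1.25 = 0.2000
x' = 0 + 0.2000·(sin -0.9292 − sin 1.5708) = -0.3602
y' = 0 − 0.2000·(cos -0.9292 − cos 1.5708) = -0.1197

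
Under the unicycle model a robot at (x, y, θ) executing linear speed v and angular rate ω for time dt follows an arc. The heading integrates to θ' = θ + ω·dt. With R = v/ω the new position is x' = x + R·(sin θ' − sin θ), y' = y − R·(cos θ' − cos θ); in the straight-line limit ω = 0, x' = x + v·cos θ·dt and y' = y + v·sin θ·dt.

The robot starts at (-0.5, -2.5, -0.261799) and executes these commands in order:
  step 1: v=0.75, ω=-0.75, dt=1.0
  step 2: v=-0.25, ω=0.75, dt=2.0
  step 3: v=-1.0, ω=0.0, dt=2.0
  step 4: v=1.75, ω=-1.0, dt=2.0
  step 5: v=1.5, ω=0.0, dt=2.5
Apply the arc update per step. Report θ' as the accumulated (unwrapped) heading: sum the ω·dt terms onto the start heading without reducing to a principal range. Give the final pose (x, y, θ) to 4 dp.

step 1: θ'=-1.0118 (R=-1.0000) → pose (0.0890, -2.9356, -1.0118)
step 2: θ'=0.4882 (R=-0.3333) → pose (-0.3500, -2.8180, 0.4882)
step 3: θ'=0.4882 (straight) → pose (-2.1163, -3.7561, 0.4882)
step 4: θ'=-1.5118 (R=-1.7500) → pose (0.4514, -5.1984, -1.5118)
step 5: θ'=-1.5118 (straight) → pose (0.6726, -8.9419, -1.5118)

(0.6726, -8.9419, -1.5118)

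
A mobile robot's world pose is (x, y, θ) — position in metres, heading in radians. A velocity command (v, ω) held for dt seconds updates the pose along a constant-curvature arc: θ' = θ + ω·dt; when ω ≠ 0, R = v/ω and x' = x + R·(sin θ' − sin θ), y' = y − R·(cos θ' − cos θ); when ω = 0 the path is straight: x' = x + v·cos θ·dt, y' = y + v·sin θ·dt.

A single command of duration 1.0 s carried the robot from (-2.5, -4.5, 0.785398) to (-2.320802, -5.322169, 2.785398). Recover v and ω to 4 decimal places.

v = -1.0000, ω = 2.0000

Δθ = 2.785398 − 0.785398 = 2.000000
ω = Δθ/dt = 2.000000/1.0 = 2.0000
R = −Δy/(cos θ' − cos θ) = -0.5000
v = R·ω = -0.5000·2.0000 = -1.0000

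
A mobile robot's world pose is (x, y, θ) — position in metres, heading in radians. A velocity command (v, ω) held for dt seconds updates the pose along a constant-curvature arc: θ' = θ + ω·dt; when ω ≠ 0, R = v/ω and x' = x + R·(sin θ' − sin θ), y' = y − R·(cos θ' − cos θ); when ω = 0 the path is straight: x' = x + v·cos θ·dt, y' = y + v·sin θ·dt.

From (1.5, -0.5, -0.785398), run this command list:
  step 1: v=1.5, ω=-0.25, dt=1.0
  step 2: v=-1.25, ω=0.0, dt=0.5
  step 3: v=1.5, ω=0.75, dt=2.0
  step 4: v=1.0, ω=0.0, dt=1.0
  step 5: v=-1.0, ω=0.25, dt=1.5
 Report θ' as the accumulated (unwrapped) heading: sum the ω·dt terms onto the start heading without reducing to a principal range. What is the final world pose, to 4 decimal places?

(4.4239, -2.3685, 0.8396)

step 1: θ'=-1.0354 (R=-6.0000) → pose (2.4178, -1.6815, -1.0354)
step 2: θ'=-1.0354 (straight) → pose (2.0989, -1.1440, -1.0354)
step 3: θ'=0.4646 (R=2.0000) → pose (4.7152, -1.9116, 0.4646)
step 4: θ'=0.4646 (straight) → pose (5.6092, -1.4636, 0.4646)
step 5: θ'=0.8396 (R=-4.0000) → pose (4.4239, -2.3685, 0.8396)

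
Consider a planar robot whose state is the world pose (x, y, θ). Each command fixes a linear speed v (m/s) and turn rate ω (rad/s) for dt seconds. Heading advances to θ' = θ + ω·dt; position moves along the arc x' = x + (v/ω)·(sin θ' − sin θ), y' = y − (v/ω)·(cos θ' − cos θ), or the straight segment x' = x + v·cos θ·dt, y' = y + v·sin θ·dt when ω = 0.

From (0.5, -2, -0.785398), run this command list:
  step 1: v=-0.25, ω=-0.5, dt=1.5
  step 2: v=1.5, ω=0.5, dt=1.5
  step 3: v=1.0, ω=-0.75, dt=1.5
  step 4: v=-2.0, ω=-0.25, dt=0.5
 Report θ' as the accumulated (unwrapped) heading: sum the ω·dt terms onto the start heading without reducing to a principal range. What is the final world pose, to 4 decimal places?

step 1: θ'=-1.5354 (R=0.5000) → pose (0.3539, -1.6641, -1.5354)
step 2: θ'=-0.7854 (R=3.0000) → pose (1.2307, -3.6793, -0.7854)
step 3: θ'=-1.9104 (R=-1.3333) → pose (1.5450, -5.0662, -1.9104)
step 4: θ'=-2.0354 (R=8.0000) → pose (1.9361, -4.1466, -2.0354)

(1.9361, -4.1466, -2.0354)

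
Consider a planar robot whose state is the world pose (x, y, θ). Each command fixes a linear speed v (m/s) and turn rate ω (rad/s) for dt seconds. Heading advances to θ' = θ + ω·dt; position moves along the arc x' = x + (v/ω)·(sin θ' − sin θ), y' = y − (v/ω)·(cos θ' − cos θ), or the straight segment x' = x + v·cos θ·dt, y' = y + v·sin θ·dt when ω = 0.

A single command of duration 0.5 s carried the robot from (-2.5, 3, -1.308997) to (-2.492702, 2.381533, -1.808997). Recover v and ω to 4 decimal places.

v = 1.2500, ω = -1.0000

Δθ = -1.808997 − -1.308997 = -0.500000
ω = Δθ/dt = -0.500000/0.5 = -1.0000
R = −Δy/(cos θ' − cos θ) = -1.2500
v = R·ω = -1.2500·-1.0000 = 1.2500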